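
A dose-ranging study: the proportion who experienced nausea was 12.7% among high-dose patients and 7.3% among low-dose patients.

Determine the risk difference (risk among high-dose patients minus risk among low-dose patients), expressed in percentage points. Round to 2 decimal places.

risk difference = 0.1270 − 0.0730 = 0.0540 → 5.40 percentage points

RD = 5.40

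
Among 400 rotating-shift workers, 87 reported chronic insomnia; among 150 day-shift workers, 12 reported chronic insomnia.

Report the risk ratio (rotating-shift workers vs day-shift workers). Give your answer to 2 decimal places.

RR: 2.72

risk, rotating-shift workers = 87/400 = 0.2175
risk, day-shift workers = 12/150 = 0.0800
RR = 0.2175 / 0.0800 = 2.72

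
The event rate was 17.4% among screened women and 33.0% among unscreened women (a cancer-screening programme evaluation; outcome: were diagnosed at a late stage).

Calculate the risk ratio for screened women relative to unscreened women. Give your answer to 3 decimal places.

RR = 0.1740 / 0.3300 = 0.527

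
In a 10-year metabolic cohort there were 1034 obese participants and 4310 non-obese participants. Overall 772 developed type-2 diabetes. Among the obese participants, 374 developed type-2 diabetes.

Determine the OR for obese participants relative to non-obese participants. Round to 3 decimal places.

OR = 5.570

obese participants without the outcome: 1034 − 374 = 660
non-obese participants with the outcome: 772 − 374 = 398
non-obese participants without the outcome: 4310 − 398 = 3912
OR = (374 × 3912) / (660 × 398) = 1463088/262680 ≈ 5.570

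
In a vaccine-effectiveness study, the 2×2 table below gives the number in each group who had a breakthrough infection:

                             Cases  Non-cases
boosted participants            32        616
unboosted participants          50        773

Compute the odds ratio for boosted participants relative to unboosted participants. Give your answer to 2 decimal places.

OR = (32 × 773) / (616 × 50) = 24736/30800 ≈ 0.80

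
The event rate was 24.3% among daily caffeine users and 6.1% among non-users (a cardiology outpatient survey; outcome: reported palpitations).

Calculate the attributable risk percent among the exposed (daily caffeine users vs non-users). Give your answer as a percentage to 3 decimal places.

AR% = (0.2430 − 0.0610) / 0.2430 = 0.7490 → 74.897%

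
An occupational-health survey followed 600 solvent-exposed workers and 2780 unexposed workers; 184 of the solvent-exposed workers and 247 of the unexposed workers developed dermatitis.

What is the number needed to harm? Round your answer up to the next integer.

risk, solvent-exposed workers = 184/600 = 0.306667
risk, unexposed workers = 247/2780 = 0.088849
absolute risk difference = 0.217818
1 / 0.217818 = 4.591 → round up → 5

5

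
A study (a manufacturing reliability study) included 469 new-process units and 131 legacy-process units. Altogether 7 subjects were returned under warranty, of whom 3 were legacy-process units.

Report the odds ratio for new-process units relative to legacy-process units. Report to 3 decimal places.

new-process units with the outcome: 7 − 3 = 4
new-process units without the outcome: 469 − 4 = 465
legacy-process units without the outcome: 131 − 3 = 128
odds, new-process units = 4/465 = 0.00860
odds, legacy-process units = 3/128 = 0.02344
OR = 0.00860 / 0.02344 = 0.367

0.367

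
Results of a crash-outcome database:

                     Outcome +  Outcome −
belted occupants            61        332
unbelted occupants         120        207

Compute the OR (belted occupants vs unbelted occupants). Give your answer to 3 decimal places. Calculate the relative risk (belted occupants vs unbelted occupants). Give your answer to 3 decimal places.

OR = 0.317; RR = 0.423

odds, belted occupants = 61/332 = 0.1837
odds, unbelted occupants = 120/207 = 0.5797
OR = 0.1837 / 0.5797 = 0.317
risk, belted occupants = 61/393 = 0.1552
risk, unbelted occupants = 120/327 = 0.3670
RR = 0.1552 / 0.3670 = 0.423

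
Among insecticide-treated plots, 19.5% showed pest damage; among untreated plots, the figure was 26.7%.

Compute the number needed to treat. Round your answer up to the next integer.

absolute risk difference = 0.072000
1 / 0.072000 = 13.889 → round up → 14

14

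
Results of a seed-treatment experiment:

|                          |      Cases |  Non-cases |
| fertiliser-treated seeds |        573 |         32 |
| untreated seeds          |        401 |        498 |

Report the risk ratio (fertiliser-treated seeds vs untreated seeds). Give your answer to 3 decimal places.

RR = 2.123

risk, fertiliser-treated seeds = 573/605 = 0.9471
risk, untreated seeds = 401/899 = 0.4461
RR = 0.9471 / 0.4461 = 2.123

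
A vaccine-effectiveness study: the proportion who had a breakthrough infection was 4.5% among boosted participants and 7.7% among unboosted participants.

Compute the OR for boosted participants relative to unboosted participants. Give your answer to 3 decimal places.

OR: 0.565

odds, boosted participants = 0.04500/0.95500 = 0.04712
odds, unboosted participants = 0.07700/0.92300 = 0.08342
OR = 0.04712 / 0.08342 = 0.565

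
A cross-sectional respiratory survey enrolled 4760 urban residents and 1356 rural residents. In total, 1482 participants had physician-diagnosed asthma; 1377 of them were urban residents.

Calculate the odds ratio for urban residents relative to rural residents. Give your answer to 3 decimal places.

4.850

urban residents without the outcome: 4760 − 1377 = 3383
rural residents with the outcome: 1482 − 1377 = 105
rural residents without the outcome: 1356 − 105 = 1251
OR = (1377 × 1251) / (3383 × 105) = 1722627/355215 ≈ 4.850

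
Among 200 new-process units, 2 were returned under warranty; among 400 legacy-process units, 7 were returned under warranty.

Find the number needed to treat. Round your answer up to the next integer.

risk, new-process units = 2/200 = 0.010000
risk, legacy-process units = 7/400 = 0.017500
absolute risk difference = 0.007500
1 / 0.007500 = 133.333 → round up → 134

134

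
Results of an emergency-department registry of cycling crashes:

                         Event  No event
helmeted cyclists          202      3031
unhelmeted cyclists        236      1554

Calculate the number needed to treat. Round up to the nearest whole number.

15

risk, helmeted cyclists = 202/3233 = 0.062481
risk, unhelmeted cyclists = 236/1790 = 0.131844
absolute risk difference = 0.069363
1 / 0.069363 = 14.417 → round up → 15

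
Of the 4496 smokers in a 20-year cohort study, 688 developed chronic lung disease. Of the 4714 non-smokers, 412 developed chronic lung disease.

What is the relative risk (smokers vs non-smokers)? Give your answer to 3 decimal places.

RR: 1.751

risk, smokers = 688/4496 = 0.1530
risk, non-smokers = 412/4714 = 0.0874
RR = 0.1530 / 0.0874 = 1.751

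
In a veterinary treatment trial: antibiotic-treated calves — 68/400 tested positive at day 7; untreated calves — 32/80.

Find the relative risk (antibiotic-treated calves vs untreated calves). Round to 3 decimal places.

RR ≈ 0.425

risk, antibiotic-treated calves = 68/400 = 0.1700
risk, untreated calves = 32/80 = 0.4000
RR = 0.1700 / 0.4000 = 0.425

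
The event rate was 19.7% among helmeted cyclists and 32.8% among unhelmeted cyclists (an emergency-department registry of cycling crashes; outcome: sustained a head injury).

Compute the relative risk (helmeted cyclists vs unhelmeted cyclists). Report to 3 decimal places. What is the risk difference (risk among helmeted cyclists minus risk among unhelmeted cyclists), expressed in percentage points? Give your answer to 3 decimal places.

RR = 0.601; RD = -13.100

RR = 0.1970 / 0.3280 = 0.601
risk difference = 0.1970 − 0.3280 = -0.1310 → -13.100 percentage points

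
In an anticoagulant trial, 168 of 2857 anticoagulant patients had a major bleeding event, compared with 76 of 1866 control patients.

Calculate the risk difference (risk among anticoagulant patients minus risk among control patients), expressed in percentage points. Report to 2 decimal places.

RD ≈ 1.81

risk, anticoagulant patients = 168/2857 = 0.05880
risk, control patients = 76/1866 = 0.04073
risk difference = 0.05880 − 0.04073 = 0.01807 → 1.81 percentage points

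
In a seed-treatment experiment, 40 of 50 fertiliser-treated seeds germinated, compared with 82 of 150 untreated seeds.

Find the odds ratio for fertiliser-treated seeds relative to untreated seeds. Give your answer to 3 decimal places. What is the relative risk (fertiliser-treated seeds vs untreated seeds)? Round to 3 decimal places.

OR = (40 × 68) / (10 × 82) = 2720/820 ≈ 3.317
risk, fertiliser-treated seeds = 40/50 = 0.8000
risk, untreated seeds = 82/150 = 0.5467
RR = 0.8000 / 0.5467 = 1.463

OR = 3.317; RR = 1.463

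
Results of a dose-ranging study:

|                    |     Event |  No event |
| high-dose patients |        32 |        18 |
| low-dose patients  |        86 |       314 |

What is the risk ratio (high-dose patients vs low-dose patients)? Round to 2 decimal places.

RR ≈ 2.98

risk, high-dose patients = 32/50 = 0.6400
risk, low-dose patients = 86/400 = 0.2150
RR = 0.6400 / 0.2150 = 2.98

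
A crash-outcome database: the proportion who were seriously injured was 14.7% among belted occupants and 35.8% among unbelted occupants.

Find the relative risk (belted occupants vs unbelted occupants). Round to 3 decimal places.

RR = 0.1470 / 0.3580 = 0.411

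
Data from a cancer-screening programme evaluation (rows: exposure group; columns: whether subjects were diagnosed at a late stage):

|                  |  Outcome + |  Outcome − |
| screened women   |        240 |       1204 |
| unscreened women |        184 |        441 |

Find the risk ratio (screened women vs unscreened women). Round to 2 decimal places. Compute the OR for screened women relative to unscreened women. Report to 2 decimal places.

RR = 0.56; OR = 0.48

risk, screened women = 240/1444 = 0.1662
risk, unscreened women = 184/625 = 0.2944
RR = 0.1662 / 0.2944 = 0.56
OR = (240 × 441) / (1204 × 184) = 105840/221536 ≈ 0.48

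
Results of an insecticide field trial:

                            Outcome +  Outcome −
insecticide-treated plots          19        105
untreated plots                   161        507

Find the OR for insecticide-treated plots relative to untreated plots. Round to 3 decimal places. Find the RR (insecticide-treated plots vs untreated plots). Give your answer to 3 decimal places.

OR = 0.570; RR = 0.636

odds, insecticide-treated plots = 19/105 = 0.1810
odds, untreated plots = 161/507 = 0.3176
OR = 0.1810 / 0.3176 = 0.570
risk, insecticide-treated plots = 19/124 = 0.1532
risk, untreated plots = 161/668 = 0.2410
RR = 0.1532 / 0.2410 = 0.636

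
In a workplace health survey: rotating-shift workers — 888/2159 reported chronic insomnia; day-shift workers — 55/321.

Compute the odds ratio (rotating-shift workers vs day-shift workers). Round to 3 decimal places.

odds, rotating-shift workers = 888/1271 = 0.6987
odds, day-shift workers = 55/266 = 0.2068
OR = 0.6987 / 0.2068 = 3.379

OR = 3.379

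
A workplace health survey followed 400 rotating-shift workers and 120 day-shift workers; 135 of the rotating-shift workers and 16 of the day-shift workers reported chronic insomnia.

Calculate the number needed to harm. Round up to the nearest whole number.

5

risk, rotating-shift workers = 135/400 = 0.337500
risk, day-shift workers = 16/120 = 0.133333
absolute risk difference = 0.204167
1 / 0.204167 = 4.898 → round up → 5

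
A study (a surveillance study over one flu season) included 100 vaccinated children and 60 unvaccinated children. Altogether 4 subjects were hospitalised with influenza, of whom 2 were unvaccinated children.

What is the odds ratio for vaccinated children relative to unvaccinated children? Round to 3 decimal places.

OR = 0.592

vaccinated children with the outcome: 4 − 2 = 2
vaccinated children without the outcome: 100 − 2 = 98
unvaccinated children without the outcome: 60 − 2 = 58
odds, vaccinated children = 2/98 = 0.02041
odds, unvaccinated children = 2/58 = 0.03448
OR = 0.02041 / 0.03448 = 0.592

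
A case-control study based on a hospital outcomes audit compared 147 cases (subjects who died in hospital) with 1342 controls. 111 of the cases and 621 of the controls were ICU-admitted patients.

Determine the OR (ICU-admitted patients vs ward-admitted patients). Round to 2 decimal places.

OR = (111 × 721) / (621 × 36) = 80031/22356 ≈ 3.58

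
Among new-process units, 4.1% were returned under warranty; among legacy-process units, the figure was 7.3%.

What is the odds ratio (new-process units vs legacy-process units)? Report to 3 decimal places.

OR = 0.543

odds, new-process units = 0.04100/0.95900 = 0.04275
odds, legacy-process units = 0.07300/0.92700 = 0.07875
OR = 0.04275 / 0.07875 = 0.543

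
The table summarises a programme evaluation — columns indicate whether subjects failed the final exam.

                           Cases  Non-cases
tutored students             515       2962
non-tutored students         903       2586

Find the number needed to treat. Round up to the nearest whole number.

risk, tutored students = 515/3477 = 0.148116
risk, non-tutored students = 903/3489 = 0.258813
absolute risk difference = 0.110697
1 / 0.110697 = 9.034 → round up → 10

NNT: 10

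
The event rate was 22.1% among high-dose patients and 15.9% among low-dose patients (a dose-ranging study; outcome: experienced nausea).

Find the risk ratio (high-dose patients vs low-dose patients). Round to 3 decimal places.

RR = 0.2210 / 0.1590 = 1.390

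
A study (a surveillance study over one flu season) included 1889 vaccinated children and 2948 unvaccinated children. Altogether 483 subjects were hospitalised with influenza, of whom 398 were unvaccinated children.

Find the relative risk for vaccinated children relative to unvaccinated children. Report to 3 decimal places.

RR = 0.333

vaccinated children with the outcome: 483 − 398 = 85
vaccinated children without the outcome: 1889 − 85 = 1804
unvaccinated children without the outcome: 2948 − 398 = 2550
risk, vaccinated children = 85/1889 = 0.04500
risk, unvaccinated children = 398/2948 = 0.13501
RR = 0.04500 / 0.13501 = 0.333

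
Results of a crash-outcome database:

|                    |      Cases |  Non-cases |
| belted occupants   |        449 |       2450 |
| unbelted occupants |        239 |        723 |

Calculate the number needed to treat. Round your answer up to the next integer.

11

risk, belted occupants = 449/2899 = 0.154881
risk, unbelted occupants = 239/962 = 0.248441
absolute risk difference = 0.093560
1 / 0.093560 = 10.688 → round up → 11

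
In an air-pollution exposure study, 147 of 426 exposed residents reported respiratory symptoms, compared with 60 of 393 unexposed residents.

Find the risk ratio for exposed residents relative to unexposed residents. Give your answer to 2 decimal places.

risk, exposed residents = 147/426 = 0.3451
risk, unexposed residents = 60/393 = 0.1527
RR = 0.3451 / 0.1527 = 2.26

RR = 2.26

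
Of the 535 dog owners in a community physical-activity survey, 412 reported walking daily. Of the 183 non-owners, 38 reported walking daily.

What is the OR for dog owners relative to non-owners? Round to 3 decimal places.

OR = (412 × 145) / (123 × 38) = 59740/4674 ≈ 12.781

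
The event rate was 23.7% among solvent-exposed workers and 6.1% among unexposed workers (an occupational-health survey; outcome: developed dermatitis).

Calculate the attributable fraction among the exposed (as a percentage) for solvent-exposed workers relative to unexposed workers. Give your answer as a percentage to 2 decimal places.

AR% = (0.2370 − 0.0610) / 0.2370 = 0.7426 → 74.26%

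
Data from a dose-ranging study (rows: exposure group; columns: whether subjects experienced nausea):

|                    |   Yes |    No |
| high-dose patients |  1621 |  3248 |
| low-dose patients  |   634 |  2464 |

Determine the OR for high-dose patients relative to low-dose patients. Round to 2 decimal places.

1.94

odds, high-dose patients = 1621/3248 = 0.4991
odds, low-dose patients = 634/2464 = 0.2573
OR = 0.4991 / 0.2573 = 1.94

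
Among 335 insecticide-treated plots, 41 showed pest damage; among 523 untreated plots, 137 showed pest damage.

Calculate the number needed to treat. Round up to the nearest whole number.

risk, insecticide-treated plots = 41/335 = 0.122388
risk, untreated plots = 137/523 = 0.261950
absolute risk difference = 0.139562
1 / 0.139562 = 7.165 → round up → 8

NNT: 8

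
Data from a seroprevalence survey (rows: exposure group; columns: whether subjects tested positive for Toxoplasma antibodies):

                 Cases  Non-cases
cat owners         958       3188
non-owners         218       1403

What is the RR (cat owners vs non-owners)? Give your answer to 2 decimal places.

risk, cat owners = 958/4146 = 0.2311
risk, non-owners = 218/1621 = 0.1345
RR = 0.2311 / 0.1345 = 1.72

1.72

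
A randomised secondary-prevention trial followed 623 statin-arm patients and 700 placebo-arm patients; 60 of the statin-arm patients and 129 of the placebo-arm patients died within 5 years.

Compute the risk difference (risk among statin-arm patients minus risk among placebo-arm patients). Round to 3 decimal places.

-0.088

risk, statin-arm patients = 60/623 = 0.0963
risk, placebo-arm patients = 129/700 = 0.1843
risk difference = 0.0963 − 0.1843 = -0.088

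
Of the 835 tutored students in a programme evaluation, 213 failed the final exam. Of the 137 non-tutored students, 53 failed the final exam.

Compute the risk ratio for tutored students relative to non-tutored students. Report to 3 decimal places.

0.659

risk, tutored students = 213/835 = 0.2551
risk, non-tutored students = 53/137 = 0.3869
RR = 0.2551 / 0.3869 = 0.659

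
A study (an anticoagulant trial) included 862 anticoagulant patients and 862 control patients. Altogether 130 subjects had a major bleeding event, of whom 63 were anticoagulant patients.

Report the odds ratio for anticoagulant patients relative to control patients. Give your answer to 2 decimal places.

OR ≈ 0.94

anticoagulant patients without the outcome: 862 − 63 = 799
control patients with the outcome: 130 − 63 = 67
control patients without the outcome: 862 − 67 = 795
OR = (63 × 795) / (799 × 67) = 50085/53533 ≈ 0.94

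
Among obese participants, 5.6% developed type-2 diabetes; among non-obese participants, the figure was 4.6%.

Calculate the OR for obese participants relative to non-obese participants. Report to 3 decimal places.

odds, obese participants = 0.05600/0.94400 = 0.05932
odds, non-obese participants = 0.04600/0.95400 = 0.04822
OR = 0.05932 / 0.04822 = 1.230

OR = 1.230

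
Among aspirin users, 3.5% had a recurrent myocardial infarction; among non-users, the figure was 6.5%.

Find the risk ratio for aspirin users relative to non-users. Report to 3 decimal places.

RR = 0.03500 / 0.06500 = 0.538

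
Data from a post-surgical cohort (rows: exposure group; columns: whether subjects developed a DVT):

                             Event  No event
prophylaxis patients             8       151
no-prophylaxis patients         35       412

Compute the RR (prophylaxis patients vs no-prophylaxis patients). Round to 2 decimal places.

risk, prophylaxis patients = 8/159 = 0.0503
risk, no-prophylaxis patients = 35/447 = 0.0783
RR = 0.0503 / 0.0783 = 0.64

0.64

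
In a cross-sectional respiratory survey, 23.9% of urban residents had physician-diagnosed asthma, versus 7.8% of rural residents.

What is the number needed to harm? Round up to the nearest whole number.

absolute risk difference = 0.161000
1 / 0.161000 = 6.211 → round up → 7

7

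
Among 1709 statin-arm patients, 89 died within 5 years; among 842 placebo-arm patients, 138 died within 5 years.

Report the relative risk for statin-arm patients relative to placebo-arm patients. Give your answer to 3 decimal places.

risk, statin-arm patients = 89/1709 = 0.0521
risk, placebo-arm patients = 138/842 = 0.1639
RR = 0.0521 / 0.1639 = 0.318

RR: 0.318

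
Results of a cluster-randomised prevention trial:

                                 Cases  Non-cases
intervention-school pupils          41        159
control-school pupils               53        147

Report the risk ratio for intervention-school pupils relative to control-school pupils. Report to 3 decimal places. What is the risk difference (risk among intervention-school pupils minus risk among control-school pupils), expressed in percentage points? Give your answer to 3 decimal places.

RR = 0.774; RD = -6.000

risk, intervention-school pupils = 41/200 = 0.2050
risk, control-school pupils = 53/200 = 0.2650
RR = 0.2050 / 0.2650 = 0.774
risk difference = 0.2050 − 0.2650 = -0.0600 → -6.000 percentage points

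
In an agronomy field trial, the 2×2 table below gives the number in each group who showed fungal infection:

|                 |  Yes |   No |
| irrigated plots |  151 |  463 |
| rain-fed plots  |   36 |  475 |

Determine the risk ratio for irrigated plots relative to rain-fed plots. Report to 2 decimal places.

3.49

risk, irrigated plots = 151/614 = 0.2459
risk, rain-fed plots = 36/511 = 0.0705
RR = 0.2459 / 0.0705 = 3.49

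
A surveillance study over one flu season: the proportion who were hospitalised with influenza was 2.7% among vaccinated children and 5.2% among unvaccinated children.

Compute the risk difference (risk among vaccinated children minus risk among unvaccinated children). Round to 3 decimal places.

risk difference = 0.02700 − 0.05200 = -0.025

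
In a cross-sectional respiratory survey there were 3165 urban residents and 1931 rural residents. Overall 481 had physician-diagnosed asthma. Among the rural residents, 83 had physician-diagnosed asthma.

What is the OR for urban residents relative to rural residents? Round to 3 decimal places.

urban residents with the outcome: 481 − 83 = 398
urban residents without the outcome: 3165 − 398 = 2767
rural residents without the outcome: 1931 − 83 = 1848
odds, urban residents = 398/2767 = 0.14384
odds, rural residents = 83/1848 = 0.04491
OR = 0.14384 / 0.04491 = 3.203

OR: 3.203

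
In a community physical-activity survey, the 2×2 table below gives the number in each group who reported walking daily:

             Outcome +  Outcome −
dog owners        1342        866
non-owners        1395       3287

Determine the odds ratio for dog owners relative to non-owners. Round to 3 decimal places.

OR = (1342 × 3287) / (866 × 1395) = 4411154/1208070 ≈ 3.651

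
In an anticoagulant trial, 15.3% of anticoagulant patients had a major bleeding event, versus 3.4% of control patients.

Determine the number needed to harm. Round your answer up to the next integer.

9

absolute risk difference = 0.119000
1 / 0.119000 = 8.403 → round up → 9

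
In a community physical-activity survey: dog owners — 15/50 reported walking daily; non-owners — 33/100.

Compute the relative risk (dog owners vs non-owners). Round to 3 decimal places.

risk, dog owners = 15/50 = 0.3000
risk, non-owners = 33/100 = 0.3300
RR = 0.3000 / 0.3300 = 0.909

RR = 0.909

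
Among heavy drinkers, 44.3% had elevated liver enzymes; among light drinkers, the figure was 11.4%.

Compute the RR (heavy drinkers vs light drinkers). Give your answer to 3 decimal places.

RR = 0.4430 / 0.1140 = 3.886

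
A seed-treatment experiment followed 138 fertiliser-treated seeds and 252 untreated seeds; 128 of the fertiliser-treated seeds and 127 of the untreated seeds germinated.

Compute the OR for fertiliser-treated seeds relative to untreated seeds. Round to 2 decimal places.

OR = (128 × 125) / (10 × 127) = 16000/1270 ≈ 12.60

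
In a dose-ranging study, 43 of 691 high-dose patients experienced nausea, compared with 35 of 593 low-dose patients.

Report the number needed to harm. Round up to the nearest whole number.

risk, high-dose patients = 43/691 = 0.062229
risk, low-dose patients = 35/593 = 0.059022
absolute risk difference = 0.003207
1 / 0.003207 = 311.818 → round up → 312

NNH = 312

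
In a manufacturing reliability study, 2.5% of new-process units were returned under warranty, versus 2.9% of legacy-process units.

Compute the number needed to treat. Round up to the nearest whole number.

NNT: 250

absolute risk difference = 0.004000
1 / 0.004000 = 250.000 → round up → 250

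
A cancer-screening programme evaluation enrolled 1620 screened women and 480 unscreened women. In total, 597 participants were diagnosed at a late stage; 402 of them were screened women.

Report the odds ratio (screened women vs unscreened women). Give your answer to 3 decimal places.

OR: 0.482

screened women without the outcome: 1620 − 402 = 1218
unscreened women with the outcome: 597 − 402 = 195
unscreened women without the outcome: 480 − 195 = 285
odds, screened women = 402/1218 = 0.3300
odds, unscreened women = 195/285 = 0.6842
OR = 0.3300 / 0.6842 = 0.482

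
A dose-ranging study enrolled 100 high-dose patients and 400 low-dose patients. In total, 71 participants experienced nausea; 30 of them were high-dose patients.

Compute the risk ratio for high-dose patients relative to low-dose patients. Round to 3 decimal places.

RR = 2.927

high-dose patients without the outcome: 100 − 30 = 70
low-dose patients with the outcome: 71 − 30 = 41
low-dose patients without the outcome: 400 − 41 = 359
risk, high-dose patients = 30/100 = 0.3000
risk, low-dose patients = 41/400 = 0.1025
RR = 0.3000 / 0.1025 = 2.927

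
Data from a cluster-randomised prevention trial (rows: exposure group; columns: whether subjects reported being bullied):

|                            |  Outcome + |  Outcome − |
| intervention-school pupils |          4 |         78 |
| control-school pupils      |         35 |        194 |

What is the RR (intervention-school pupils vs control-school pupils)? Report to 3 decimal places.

RR ≈ 0.319

risk, intervention-school pupils = 4/82 = 0.04878
risk, control-school pupils = 35/229 = 0.15284
RR = 0.04878 / 0.15284 = 0.319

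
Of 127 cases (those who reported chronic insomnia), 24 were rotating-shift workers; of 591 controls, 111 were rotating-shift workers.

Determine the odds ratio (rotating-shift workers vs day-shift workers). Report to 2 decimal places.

odds, rotating-shift workers = 24/111 = 0.2162
odds, day-shift workers = 103/480 = 0.2146
OR = 0.2162 / 0.2146 = 1.01

OR ≈ 1.01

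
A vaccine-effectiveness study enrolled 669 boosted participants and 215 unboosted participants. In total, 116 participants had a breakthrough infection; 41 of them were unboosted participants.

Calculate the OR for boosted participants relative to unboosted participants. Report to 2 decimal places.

OR ≈ 0.54

boosted participants with the outcome: 116 − 41 = 75
boosted participants without the outcome: 669 − 75 = 594
unboosted participants without the outcome: 215 − 41 = 174
odds, boosted participants = 75/594 = 0.1263
odds, unboosted participants = 41/174 = 0.2356
OR = 0.1263 / 0.2356 = 0.54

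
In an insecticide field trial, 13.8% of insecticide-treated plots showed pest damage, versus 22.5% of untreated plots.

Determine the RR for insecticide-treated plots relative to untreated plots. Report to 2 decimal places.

RR = 0.1380 / 0.2250 = 0.61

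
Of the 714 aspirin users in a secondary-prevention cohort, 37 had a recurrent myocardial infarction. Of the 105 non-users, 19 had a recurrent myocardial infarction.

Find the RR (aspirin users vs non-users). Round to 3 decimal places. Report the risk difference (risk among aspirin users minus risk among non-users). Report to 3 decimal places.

risk, aspirin users = 37/714 = 0.0518
risk, non-users = 19/105 = 0.1810
RR = 0.0518 / 0.1810 = 0.286
risk difference = 0.0518 − 0.1810 = -0.129

RR = 0.286; RD = -0.129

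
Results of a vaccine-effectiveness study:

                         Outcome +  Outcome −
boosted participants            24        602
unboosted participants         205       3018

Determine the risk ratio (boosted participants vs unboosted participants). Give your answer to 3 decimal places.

risk, boosted participants = 24/626 = 0.03834
risk, unboosted participants = 205/3223 = 0.06361
RR = 0.03834 / 0.06361 = 0.603

0.603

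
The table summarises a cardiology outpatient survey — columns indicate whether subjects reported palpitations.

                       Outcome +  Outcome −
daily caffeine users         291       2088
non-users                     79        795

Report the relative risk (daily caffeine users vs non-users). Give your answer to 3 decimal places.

RR: 1.353

risk, daily caffeine users = 291/2379 = 0.1223
risk, non-users = 79/874 = 0.0904
RR = 0.1223 / 0.0904 = 1.353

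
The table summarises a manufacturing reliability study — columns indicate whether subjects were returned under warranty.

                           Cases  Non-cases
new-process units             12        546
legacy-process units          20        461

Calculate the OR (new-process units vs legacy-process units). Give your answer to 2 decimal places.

OR = (12 × 461) / (546 × 20) = 5532/10920 ≈ 0.51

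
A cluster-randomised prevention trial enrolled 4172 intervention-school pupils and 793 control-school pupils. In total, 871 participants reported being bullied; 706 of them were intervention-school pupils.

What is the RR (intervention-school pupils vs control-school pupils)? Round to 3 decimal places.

RR ≈ 0.813

intervention-school pupils without the outcome: 4172 − 706 = 3466
control-school pupils with the outcome: 871 − 706 = 165
control-school pupils without the outcome: 793 − 165 = 628
risk, intervention-school pupils = 706/4172 = 0.1692
risk, control-school pupils = 165/793 = 0.2081
RR = 0.1692 / 0.2081 = 0.813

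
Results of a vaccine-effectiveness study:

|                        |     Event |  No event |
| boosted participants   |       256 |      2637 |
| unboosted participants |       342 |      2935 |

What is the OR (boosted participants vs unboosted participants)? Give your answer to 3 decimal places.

OR = (256 × 2935) / (2637 × 342) = 751360/901854 ≈ 0.833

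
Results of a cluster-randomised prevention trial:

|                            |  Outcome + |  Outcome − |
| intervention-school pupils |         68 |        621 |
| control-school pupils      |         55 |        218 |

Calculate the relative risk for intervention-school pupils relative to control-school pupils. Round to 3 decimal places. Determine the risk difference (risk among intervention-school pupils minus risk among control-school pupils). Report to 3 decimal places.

RR = 0.490; RD = -0.103

risk, intervention-school pupils = 68/689 = 0.0987
risk, control-school pupils = 55/273 = 0.2015
RR = 0.0987 / 0.2015 = 0.490
risk difference = 0.0987 − 0.2015 = -0.103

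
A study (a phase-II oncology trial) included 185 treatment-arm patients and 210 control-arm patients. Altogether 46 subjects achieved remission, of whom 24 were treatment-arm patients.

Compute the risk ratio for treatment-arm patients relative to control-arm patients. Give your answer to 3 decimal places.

RR: 1.238

treatment-arm patients without the outcome: 185 − 24 = 161
control-arm patients with the outcome: 46 − 24 = 22
control-arm patients without the outcome: 210 − 22 = 188
risk, treatment-arm patients = 24/185 = 0.1297
risk, control-arm patients = 22/210 = 0.1048
RR = 0.1297 / 0.1048 = 1.238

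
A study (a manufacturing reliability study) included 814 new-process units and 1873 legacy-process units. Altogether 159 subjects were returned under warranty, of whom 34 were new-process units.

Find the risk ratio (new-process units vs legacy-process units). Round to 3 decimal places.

new-process units without the outcome: 814 − 34 = 780
legacy-process units with the outcome: 159 − 34 = 125
legacy-process units without the outcome: 1873 − 125 = 1748
risk, new-process units = 34/814 = 0.04177
risk, legacy-process units = 125/1873 = 0.06674
RR = 0.04177 / 0.06674 = 0.626

RR = 0.626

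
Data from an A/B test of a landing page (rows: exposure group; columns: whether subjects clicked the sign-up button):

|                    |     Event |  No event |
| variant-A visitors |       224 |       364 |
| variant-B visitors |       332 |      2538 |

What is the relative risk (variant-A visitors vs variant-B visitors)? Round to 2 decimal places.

RR ≈ 3.29

risk, variant-A visitors = 224/588 = 0.3810
risk, variant-B visitors = 332/2870 = 0.1157
RR = 0.3810 / 0.1157 = 3.29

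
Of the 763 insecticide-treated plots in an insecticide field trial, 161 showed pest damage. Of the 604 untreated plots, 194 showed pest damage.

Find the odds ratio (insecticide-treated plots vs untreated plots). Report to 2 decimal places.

0.57

odds, insecticide-treated plots = 161/602 = 0.2674
odds, untreated plots = 194/410 = 0.4732
OR = 0.2674 / 0.4732 = 0.57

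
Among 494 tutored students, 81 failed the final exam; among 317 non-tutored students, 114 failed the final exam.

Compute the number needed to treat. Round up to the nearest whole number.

risk, tutored students = 81/494 = 0.163968
risk, non-tutored students = 114/317 = 0.359621
absolute risk difference = 0.195654
1 / 0.195654 = 5.111 → round up → 6

NNT: 6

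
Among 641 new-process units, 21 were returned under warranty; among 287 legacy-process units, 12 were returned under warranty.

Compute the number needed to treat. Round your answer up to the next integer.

risk, new-process units = 21/641 = 0.032761
risk, legacy-process units = 12/287 = 0.041812
absolute risk difference = 0.009051
1 / 0.009051 = 110.485 → round up → 111

111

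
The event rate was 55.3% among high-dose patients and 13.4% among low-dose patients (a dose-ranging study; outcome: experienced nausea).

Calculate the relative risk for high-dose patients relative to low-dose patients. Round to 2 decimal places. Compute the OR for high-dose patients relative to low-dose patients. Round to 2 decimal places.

RR = 4.13; OR = 8.00

RR = 0.5530 / 0.1340 = 4.13
odds, high-dose patients = 0.5530/0.4470 = 1.2371
odds, low-dose patients = 0.1340/0.8660 = 0.1547
OR = 1.2371 / 0.1547 = 8.00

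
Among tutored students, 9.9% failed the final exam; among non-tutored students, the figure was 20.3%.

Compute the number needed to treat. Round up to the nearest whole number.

NNT ≈ 10

absolute risk difference = 0.104000
1 / 0.104000 = 9.615 → round up → 10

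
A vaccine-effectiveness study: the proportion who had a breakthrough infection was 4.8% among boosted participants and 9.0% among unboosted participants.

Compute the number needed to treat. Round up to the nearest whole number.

NNT = 24

absolute risk difference = 0.042000
1 / 0.042000 = 23.810 → round up → 24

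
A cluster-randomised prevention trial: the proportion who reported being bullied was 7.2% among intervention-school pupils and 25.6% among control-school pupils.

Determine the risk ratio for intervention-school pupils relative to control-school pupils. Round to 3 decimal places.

RR = 0.0720 / 0.2560 = 0.281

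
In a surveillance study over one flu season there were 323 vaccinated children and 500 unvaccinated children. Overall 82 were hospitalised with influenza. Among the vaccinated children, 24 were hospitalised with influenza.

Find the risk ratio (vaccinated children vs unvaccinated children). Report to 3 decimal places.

0.641

vaccinated children without the outcome: 323 − 24 = 299
unvaccinated children with the outcome: 82 − 24 = 58
unvaccinated children without the outcome: 500 − 58 = 442
risk, vaccinated children = 24/323 = 0.0743
risk, unvaccinated children = 58/500 = 0.1160
RR = 0.0743 / 0.1160 = 0.641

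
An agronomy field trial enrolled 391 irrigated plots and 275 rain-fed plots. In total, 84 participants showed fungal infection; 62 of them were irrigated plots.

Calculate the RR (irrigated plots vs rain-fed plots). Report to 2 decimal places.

irrigated plots without the outcome: 391 − 62 = 329
rain-fed plots with the outcome: 84 − 62 = 22
rain-fed plots without the outcome: 275 − 22 = 253
risk, irrigated plots = 62/391 = 0.1586
risk, rain-fed plots = 22/275 = 0.0800
RR = 0.1586 / 0.0800 = 1.98

1.98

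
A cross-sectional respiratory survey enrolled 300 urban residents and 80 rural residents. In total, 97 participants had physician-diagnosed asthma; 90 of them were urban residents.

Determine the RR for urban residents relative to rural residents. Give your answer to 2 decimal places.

RR = 3.43

urban residents without the outcome: 300 − 90 = 210
rural residents with the outcome: 97 − 90 = 7
rural residents without the outcome: 80 − 7 = 73
risk, urban residents = 90/300 = 0.3000
risk, rural residents = 7/80 = 0.0875
RR = 0.3000 / 0.0875 = 3.43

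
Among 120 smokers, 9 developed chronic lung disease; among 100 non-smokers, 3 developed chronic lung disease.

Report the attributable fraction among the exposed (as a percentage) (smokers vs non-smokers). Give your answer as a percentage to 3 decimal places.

AR% = 60.000%

risk, smokers = 9/120 = 0.07500
risk, non-smokers = 3/100 = 0.03000
AR% = (0.07500 − 0.03000) / 0.07500 = 0.6000 → 60.000%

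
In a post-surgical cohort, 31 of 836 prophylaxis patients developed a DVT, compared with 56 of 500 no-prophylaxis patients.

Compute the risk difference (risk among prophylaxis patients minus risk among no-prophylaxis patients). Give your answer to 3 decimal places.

-0.075

risk, prophylaxis patients = 31/836 = 0.03708
risk, no-prophylaxis patients = 56/500 = 0.11200
risk difference = 0.03708 − 0.11200 = -0.075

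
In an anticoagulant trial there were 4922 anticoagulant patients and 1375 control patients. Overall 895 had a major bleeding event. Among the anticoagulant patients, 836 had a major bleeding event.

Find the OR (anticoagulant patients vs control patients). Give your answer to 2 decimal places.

anticoagulant patients without the outcome: 4922 − 836 = 4086
control patients with the outcome: 895 − 836 = 59
control patients without the outcome: 1375 − 59 = 1316
OR = (836 × 1316) / (4086 × 59) = 1100176/241074 ≈ 4.56

OR ≈ 4.56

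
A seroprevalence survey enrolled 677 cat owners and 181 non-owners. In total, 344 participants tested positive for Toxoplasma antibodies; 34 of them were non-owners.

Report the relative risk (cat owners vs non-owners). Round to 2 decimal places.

cat owners with the outcome: 344 − 34 = 310
cat owners without the outcome: 677 − 310 = 367
non-owners without the outcome: 181 − 34 = 147
risk, cat owners = 310/677 = 0.4579
risk, non-owners = 34/181 = 0.1878
RR = 0.4579 / 0.1878 = 2.44

RR = 2.44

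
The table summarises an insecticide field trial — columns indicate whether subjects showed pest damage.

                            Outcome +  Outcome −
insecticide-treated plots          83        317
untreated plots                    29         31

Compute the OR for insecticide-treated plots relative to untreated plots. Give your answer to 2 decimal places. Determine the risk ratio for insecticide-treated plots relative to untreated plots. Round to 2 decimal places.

OR = (83 × 31) / (317 × 29) = 2573/9193 ≈ 0.28
risk, insecticide-treated plots = 83/400 = 0.2075
risk, untreated plots = 29/60 = 0.4833
RR = 0.2075 / 0.4833 = 0.43

OR = 0.28; RR = 0.43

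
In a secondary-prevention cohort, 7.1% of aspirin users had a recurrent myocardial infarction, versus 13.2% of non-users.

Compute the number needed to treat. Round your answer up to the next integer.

17

absolute risk difference = 0.061000
1 / 0.061000 = 16.393 → round up → 17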